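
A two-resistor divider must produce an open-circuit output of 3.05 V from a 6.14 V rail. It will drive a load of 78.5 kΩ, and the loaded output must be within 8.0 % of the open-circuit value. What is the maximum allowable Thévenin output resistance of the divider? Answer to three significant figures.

Loading drop = R_th/(R_th + R_L) ≤ 0.0800, so R_th ≤ R_L · ε/(1−ε) = 78.5 kΩ × 0.0800/0.9200 = 6.83 kΩ.
(Any R1, R2 with R2/(R1+R2) = 0.497 and R1‖R2 ≤ 6.83 kΩ will meet the spec.)

R_th ≤ 6.83 kΩ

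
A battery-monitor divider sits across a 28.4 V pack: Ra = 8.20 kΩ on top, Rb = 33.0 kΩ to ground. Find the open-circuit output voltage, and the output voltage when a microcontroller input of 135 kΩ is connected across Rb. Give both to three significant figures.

Open-circuit: V = 28.4 × 33.0/(8.20 + 33.0) = 22.7 V.
With the load, Rb becomes Rb‖R_L = 26.52 kΩ, so V = 28.4 × 26.52/34.72 = 21.7 V.

Unloaded: 22.7 V; loaded: 21.7 V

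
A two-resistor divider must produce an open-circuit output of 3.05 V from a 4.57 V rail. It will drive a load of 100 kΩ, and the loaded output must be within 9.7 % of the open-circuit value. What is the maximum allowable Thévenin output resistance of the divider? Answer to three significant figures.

Loading drop = R_th/(R_th + R_L) ≤ 0.0970, so R_th ≤ R_L · ε/(1−ε) = 100 kΩ × 0.0970/0.9030 = 10.7 kΩ.
(Any R1, R2 with R2/(R1+R2) = 0.667 and R1‖R2 ≤ 10.7 kΩ will meet the spec.)

R_th ≤ 10.7 kΩ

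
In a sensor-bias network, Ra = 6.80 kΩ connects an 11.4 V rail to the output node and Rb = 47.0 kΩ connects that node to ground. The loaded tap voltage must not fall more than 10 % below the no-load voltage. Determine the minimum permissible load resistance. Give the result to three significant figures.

Output resistance R_th = Ra‖Rb = (6.80 × 47.0)/53.80 = 5.941 kΩ.
The fractional drop is R_th/(R_th + R_L); requiring this ≤ 0.100 gives R_L ≥ R_th(1/0.100 − 1) = 5.941 × 9.000 = 53.5 kΩ.

R_L(min) ≈ 53.5 kΩ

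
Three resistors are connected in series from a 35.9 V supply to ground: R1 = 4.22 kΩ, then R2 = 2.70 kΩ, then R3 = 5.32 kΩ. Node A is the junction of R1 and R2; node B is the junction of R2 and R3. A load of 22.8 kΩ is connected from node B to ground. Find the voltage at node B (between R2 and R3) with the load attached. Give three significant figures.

At node B, R3 is in parallel with the load: R3‖R_L = 4.314 kΩ.
Below node A the resistance is R2 + (R3‖R_L) = 7.014 kΩ, so V_A = 35.9 × 7.014/11.23 = 22.41 V.
Then V_B = V_A × (R3‖R_L)/(R2 + R3‖R_L) = 22.41 × 4.314/7.014 = 13.8 V.

V ≈ 13.8 V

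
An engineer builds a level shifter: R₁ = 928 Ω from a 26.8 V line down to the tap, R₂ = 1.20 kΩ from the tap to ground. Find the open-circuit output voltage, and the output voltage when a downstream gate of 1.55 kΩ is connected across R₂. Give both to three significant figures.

Open-circuit: V = 26.8 × 1200/(928 + 1200) = 15.1 V.
With the load, R₂ becomes R₂‖R_L = 676.4 Ω, so V = 26.8 × 676.4/1604 = 11.3 V.

Unloaded: 15.1 V; loaded: 11.3 V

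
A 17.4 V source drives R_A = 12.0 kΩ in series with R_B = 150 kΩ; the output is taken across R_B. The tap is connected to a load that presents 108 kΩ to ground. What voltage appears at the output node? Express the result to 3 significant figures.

The load sits in parallel with R_B: R_B‖R_L = (150 × 108) / (150 + 108) = 62.79 kΩ.
V_out = 17.4 × 62.79 / (12.0 + 62.79) = 17.4 × 62.79/74.79 = 14.6 V.
(Unloaded it would have been 16.1 V.)

V_out ≈ 14.6 V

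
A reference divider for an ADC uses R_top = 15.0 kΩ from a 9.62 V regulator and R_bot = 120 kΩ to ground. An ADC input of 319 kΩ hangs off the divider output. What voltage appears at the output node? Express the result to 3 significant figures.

V_out ≈ 8.21 V

The load sits in parallel with R_bot: R_bot‖R_L = (120 × 319) / (120 + 319) = 87.20 kΩ.
V_out = 9.62 × 87.20 / (15.0 + 87.20) = 9.62 × 87.20/102.2 = 8.21 V.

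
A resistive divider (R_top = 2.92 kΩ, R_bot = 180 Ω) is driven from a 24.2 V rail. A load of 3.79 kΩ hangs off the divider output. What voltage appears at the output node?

The load sits in parallel with R_bot: R_bot‖R_L = (180 × 3790) / (180 + 3790) = 171.8 Ω.
V_out = 24.2 × 171.8 / (2920 + 171.8) = 24.2 × 171.8/3092 = 1.34 V.

V_out ≈ 1.34 V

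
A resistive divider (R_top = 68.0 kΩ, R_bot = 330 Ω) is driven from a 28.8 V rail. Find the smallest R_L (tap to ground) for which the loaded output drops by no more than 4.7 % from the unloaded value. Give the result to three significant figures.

Output resistance R_th = R_top‖R_bot = (68000 × 330)/68330 = 328.4 Ω.
The fractional drop is R_th/(R_th + R_L); requiring this ≤ 0.0470 gives R_L ≥ R_th(1/0.0470 − 1) = 328.4 × 20.28 = 6.66 kΩ.

R_L(min) ≈ 6.66 kΩ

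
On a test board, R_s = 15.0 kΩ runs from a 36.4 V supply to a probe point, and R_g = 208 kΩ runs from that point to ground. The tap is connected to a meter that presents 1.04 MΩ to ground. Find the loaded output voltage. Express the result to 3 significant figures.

The load sits in parallel with R_g: R_g‖R_L = (208 × 1040) / (208 + 1040) = 173.3 kΩ.
V_out = 36.4 × 173.3 / (15.0 + 173.3) = 36.4 × 173.3/188.3 = 33.5 V.

V_out ≈ 33.5 V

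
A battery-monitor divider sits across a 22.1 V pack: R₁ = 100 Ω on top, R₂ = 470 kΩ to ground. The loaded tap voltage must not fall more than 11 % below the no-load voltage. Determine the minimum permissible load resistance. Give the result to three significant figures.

Output resistance R_th = R₁‖R₂ = (100 × 470000)/470100 = 99.98 Ω.
The fractional drop is R_th/(R_th + R_L); requiring this ≤ 0.110 gives R_L ≥ R_th(1/0.110 − 1) = 99.98 × 8.091 = 809 Ω.

R_L(min) ≈ 809 Ω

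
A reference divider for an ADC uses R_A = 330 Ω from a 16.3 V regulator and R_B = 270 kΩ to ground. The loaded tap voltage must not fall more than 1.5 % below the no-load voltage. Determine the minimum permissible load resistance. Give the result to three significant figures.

R_L(min) ≈ 21.6 kΩ

Output resistance R_th = R_A‖R_B = (330 × 270000)/270300 = 329.6 Ω.
The fractional drop is R_th/(R_th + R_L); requiring this ≤ 0.0150 gives R_L ≥ R_th(1/0.0150 − 1) = 329.6 × 65.67 = 21.6 kΩ.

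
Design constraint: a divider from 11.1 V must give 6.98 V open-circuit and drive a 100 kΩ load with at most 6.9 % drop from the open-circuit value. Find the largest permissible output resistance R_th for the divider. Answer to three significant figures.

R_th ≤ 7.41 kΩ

Loading drop = R_th/(R_th + R_L) ≤ 0.0690, so R_th ≤ R_L · ε/(1−ε) = 100 kΩ × 0.0690/0.9310 = 7.41 kΩ.
(Any R1, R2 with R2/(R1+R2) = 0.629 and R1‖R2 ≤ 7.41 kΩ will meet the spec.)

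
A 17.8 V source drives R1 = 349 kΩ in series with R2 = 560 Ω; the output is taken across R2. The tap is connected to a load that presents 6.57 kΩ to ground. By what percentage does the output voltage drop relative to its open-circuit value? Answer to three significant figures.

The divider's output (Thévenin) resistance is R1‖R2 = 559.1 Ω.
Fractional drop under load = R_th/(R_th + R_L) = 559.1 / (559.1 + 6570) = 0.07843.
So the output falls by 7.84 %.

7.84 %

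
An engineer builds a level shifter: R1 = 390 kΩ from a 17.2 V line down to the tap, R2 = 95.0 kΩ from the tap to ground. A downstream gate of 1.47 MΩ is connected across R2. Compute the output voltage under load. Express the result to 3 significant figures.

The load sits in parallel with R2: R2‖R_L = (95.0 × 1470) / (95.0 + 1470) = 89.23 kΩ.
V_out = 17.2 × 89.23 / (390 + 89.23) = 17.2 × 89.23/479.2 = 3.20 V.

V_out ≈ 3.20 V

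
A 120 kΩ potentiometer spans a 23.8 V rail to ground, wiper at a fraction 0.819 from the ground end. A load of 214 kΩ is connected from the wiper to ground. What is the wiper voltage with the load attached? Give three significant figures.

The wiper splits the pot into (1−α)R = 21.72 kΩ above and αR = 98.28 kΩ below.
Lower section ‖ load = 67.35 kΩ.
V_wiper = 23.8 × 67.35/(21.72 + 67.35) = 18.0 V.

V ≈ 18.0 V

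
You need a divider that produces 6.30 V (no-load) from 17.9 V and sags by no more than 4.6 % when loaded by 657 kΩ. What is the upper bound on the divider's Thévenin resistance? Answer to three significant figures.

R_th ≤ 31.7 kΩ

Loading drop = R_th/(R_th + R_L) ≤ 0.0460, so R_th ≤ R_L · ε/(1−ε) = 657 kΩ × 0.0460/0.9540 = 31.7 kΩ.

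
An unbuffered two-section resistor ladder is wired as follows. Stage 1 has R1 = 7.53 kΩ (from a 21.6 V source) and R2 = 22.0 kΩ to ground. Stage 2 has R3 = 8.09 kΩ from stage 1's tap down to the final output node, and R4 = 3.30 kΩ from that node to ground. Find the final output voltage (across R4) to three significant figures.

V_out ≈ 3.12 V

Stage 2 presents R3+R4 = 11.39 kΩ as a load on stage 1's tap.
Stage 1's lower leg becomes R2‖(R3+R4) = 7.505 kΩ, so V_mid = 21.6 × 7.505/15.03 = 10.78 V.
Stage 2 is itself unloaded: V_out = V_mid × R4/(R3+R4) = 10.78 × 3.30/11.39 = 3.12 V.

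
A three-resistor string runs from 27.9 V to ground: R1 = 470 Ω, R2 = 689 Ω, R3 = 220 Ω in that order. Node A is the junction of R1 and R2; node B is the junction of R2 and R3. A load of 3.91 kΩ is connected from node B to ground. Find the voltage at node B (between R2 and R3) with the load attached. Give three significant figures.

V ≈ 4.25 V

At node B, R3 is in parallel with the load: R3‖R_L = 208.3 Ω.
Below node A the resistance is R2 + (R3‖R_L) = 897.3 Ω, so V_A = 27.9 × 897.3/1367 = 18.31 V.
Then V_B = V_A × (R3‖R_L)/(R2 + R3‖R_L) = 18.31 × 208.3/897.3 = 4.25 V.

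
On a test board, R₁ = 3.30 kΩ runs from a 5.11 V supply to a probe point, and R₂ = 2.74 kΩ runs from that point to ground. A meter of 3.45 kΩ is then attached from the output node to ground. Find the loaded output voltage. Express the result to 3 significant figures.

V_out ≈ 1.62 V

The load sits in parallel with R₂: R₂‖R_L = (2.74 × 3.45) / (2.74 + 3.45) = 1.527 kΩ.
V_out = 5.11 × 1.527 / (3.30 + 1.527) = 5.11 × 1.527/4.827 = 1.62 V.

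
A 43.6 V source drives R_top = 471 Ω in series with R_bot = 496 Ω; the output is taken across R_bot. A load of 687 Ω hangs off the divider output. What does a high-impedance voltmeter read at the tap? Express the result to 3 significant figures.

The load sits in parallel with R_bot: R_bot‖R_L = (496 × 687) / (496 + 687) = 288.0 Ω.
V_out = 43.6 × 288.0 / (471 + 288.0) = 43.6 × 288.0/759.0 = 16.5 V.
(Unloaded it would have been 22.4 V.)

V_out ≈ 16.5 V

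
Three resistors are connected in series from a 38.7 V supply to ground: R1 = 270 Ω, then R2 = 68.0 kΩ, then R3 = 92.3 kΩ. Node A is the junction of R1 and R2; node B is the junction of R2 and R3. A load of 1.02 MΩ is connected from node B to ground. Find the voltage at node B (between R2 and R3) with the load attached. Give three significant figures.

At node B, R3 is in parallel with the load: R3‖R_L = 84640 Ω.
Below node A the resistance is R2 + (R3‖R_L) = 152600 Ω, so V_A = 38.7 × 152600/152900 = 38.63 V.
Then V_B = V_A × (R3‖R_L)/(R2 + R3‖R_L) = 38.63 × 84640/152600 = 21.4 V.

V ≈ 21.4 V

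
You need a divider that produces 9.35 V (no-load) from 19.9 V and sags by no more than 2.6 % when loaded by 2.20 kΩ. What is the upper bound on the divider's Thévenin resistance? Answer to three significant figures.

Loading drop = R_th/(R_th + R_L) ≤ 0.0260, so R_th ≤ R_L · ε/(1−ε) = 2.20 kΩ × 0.0260/0.9740 = 58.7 Ω.

R_th ≤ 58.7 Ω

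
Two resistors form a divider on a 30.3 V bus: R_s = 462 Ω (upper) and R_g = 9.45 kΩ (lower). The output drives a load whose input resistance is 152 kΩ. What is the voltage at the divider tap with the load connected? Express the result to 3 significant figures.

V_out ≈ 28.8 V

The load sits in parallel with R_g: R_g‖R_L = (9450 × 152000) / (9450 + 152000) = 8897 Ω.
V_out = 30.3 × 8897 / (462 + 8897) = 30.3 × 8897/9359 = 28.8 V.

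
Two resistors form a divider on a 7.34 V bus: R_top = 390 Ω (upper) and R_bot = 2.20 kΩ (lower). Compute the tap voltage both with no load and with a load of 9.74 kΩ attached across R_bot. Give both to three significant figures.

Open-circuit: V = 7.34 × 2200/(390 + 2200) = 6.23 V.
With the load, R_bot becomes R_bot‖R_L = 1795 Ω, so V = 7.34 × 1795/2185 = 6.03 V.

Unloaded: 6.23 V; loaded: 6.03 V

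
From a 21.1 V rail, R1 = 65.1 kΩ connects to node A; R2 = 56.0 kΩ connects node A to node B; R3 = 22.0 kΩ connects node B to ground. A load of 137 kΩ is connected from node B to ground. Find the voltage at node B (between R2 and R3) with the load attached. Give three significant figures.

V ≈ 2.86 V

At node B, R3 is in parallel with the load: R3‖R_L = 18.96 kΩ.
Below node A the resistance is R2 + (R3‖R_L) = 74.96 kΩ, so V_A = 21.1 × 74.96/140.1 = 11.29 V.
Then V_B = V_A × (R3‖R_L)/(R2 + R3‖R_L) = 11.29 × 18.96/74.96 = 2.86 V.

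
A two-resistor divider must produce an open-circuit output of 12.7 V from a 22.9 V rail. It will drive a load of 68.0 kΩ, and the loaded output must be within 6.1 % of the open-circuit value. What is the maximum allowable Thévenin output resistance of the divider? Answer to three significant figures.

R_th ≤ 4.42 kΩ

Loading drop = R_th/(R_th + R_L) ≤ 0.0610, so R_th ≤ R_L · ε/(1−ε) = 68.0 kΩ × 0.0610/0.9390 = 4.42 kΩ.
(Any R1, R2 with R2/(R1+R2) = 0.555 and R1‖R2 ≤ 4.42 kΩ will meet the spec.)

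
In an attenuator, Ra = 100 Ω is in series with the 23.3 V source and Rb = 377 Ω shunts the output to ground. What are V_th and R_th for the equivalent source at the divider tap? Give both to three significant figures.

V_th is the open-circuit tap voltage: 23.3 × 377/(100 + 377) = 18.4 V.
With the supply zeroed, Ra and Rb appear in parallel from the tap: R_th = Ra‖Rb = (100 × 377)/477.0 = 79.0 Ω.

V_th = 18.4 V, R_th = 79.0 Ω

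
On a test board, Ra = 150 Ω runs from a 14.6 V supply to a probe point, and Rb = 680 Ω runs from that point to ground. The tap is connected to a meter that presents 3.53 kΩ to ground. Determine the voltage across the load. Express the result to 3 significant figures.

V_out ≈ 11.6 V

The load sits in parallel with Rb: Rb‖R_L = (680 × 3530) / (680 + 3530) = 570.2 Ω.
V_out = 14.6 × 570.2 / (150 + 570.2) = 14.6 × 570.2/720.2 = 11.6 V.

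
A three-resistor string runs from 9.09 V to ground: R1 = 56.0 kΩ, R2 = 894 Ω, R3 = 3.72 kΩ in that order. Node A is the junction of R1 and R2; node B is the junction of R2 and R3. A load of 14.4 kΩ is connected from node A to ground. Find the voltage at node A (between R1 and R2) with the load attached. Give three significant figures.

Below node A the series string R2+R3 = 4614 Ω sits in parallel with the 14400 Ω load: 3494 Ω.
V_A = 9.09 × 3494/(56000 + 3494) = 0.534 V.

V ≈ 0.534 V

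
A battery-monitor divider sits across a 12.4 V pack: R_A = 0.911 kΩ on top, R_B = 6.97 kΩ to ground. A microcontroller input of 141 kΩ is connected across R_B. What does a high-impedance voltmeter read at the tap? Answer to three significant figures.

The load sits in parallel with R_B: R_B‖R_L = (6970 × 141000) / (6970 + 141000) = 6642 Ω.
V_out = 12.4 × 6642 / (911 + 6642) = 12.4 × 6642/7553 = 10.9 V.
(Unloaded it would have been 11.0 V.)

V_out ≈ 10.9 V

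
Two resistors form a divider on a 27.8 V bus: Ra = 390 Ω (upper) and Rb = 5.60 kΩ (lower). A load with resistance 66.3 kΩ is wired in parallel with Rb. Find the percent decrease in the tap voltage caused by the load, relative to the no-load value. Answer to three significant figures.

0.547 %

The divider's output (Thévenin) resistance is Ra‖Rb = 364.6 Ω.
Fractional drop under load = R_th/(R_th + R_L) = 364.6 / (364.6 + 66300) = 0.005469.
So the output falls by 0.547 %.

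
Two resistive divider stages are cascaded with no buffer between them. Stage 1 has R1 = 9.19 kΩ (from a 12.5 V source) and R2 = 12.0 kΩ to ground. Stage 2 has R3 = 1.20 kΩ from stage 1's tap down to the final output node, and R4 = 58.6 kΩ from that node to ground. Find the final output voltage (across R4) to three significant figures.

V_out ≈ 6.38 V

Stage 2 presents R3+R4 = 59.80 kΩ as a load on stage 1's tap.
Stage 1's lower leg becomes R2‖(R3+R4) = 9.994 kΩ, so V_mid = 12.5 × 9.994/19.18 = 6.512 V.
Stage 2 is itself unloaded: V_out = V_mid × R4/(R3+R4) = 6.512 × 58.6/59.80 = 6.38 V.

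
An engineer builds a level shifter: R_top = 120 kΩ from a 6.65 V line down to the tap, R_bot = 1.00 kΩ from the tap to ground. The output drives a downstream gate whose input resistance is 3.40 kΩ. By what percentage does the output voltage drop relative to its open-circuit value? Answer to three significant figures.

22.6 %

The divider's output (Thévenin) resistance is R_top‖R_bot = 0.9917 kΩ.
Fractional drop under load = R_th/(R_th + R_L) = 0.9917 / (0.9917 + 3.40) = 0.2258.
So the output falls by 22.6 %.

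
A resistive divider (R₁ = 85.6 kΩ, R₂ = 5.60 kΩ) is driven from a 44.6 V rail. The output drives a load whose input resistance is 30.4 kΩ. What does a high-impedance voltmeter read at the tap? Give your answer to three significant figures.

The load sits in parallel with R₂: R₂‖R_L = (5.60 × 30.4) / (5.60 + 30.4) = 4.729 kΩ.
V_out = 44.6 × 4.729 / (85.6 + 4.729) = 44.6 × 4.729/90.33 = 2.33 V.

V_out ≈ 2.33 V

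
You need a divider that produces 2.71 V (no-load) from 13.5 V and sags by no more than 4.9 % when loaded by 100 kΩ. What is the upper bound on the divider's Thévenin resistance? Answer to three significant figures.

R_th ≤ 5.15 kΩ

Loading drop = R_th/(R_th + R_L) ≤ 0.0490, so R_th ≤ R_L · ε/(1−ε) = 100 kΩ × 0.0490/0.9510 = 5.15 kΩ.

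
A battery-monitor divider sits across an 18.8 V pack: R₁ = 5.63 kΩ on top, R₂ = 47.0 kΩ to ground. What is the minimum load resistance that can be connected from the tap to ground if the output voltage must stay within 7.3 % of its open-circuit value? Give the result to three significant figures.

Output resistance R_th = R₁‖R₂ = (5.63 × 47.0)/52.63 = 5.028 kΩ.
The fractional drop is R_th/(R_th + R_L); requiring this ≤ 0.0730 gives R_L ≥ R_th(1/0.0730 − 1) = 5.028 × 12.70 = 63.8 kΩ.

R_L(min) ≈ 63.8 kΩ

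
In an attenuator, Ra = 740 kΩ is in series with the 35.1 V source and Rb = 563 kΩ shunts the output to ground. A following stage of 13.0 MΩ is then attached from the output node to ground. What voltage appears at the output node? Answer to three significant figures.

The load sits in parallel with Rb: Rb‖R_L = (563 × 13000) / (563 + 13000) = 539.6 kΩ.
V_out = 35.1 × 539.6 / (740 + 539.6) = 35.1 × 539.6/1280 = 14.8 V.

V_out ≈ 14.8 V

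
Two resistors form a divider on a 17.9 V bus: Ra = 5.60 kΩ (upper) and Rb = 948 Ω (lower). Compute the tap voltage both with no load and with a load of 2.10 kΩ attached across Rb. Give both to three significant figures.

Open-circuit: V = 17.9 × 948/(5600 + 948) = 2.59 V.
With the load, Rb becomes Rb‖R_L = 653.1 Ω, so V = 17.9 × 653.1/6253 = 1.87 V.

Unloaded: 2.59 V; loaded: 1.87 V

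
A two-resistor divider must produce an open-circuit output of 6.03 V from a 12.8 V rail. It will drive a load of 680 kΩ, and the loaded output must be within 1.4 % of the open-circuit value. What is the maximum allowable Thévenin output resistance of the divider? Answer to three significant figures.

Loading drop = R_th/(R_th + R_L) ≤ 0.0140, so R_th ≤ R_L · ε/(1−ε) = 680 kΩ × 0.0140/0.9860 = 9.66 kΩ.
(Any R1, R2 with R2/(R1+R2) = 0.471 and R1‖R2 ≤ 9.66 kΩ will meet the spec.)

R_th ≤ 9.66 kΩ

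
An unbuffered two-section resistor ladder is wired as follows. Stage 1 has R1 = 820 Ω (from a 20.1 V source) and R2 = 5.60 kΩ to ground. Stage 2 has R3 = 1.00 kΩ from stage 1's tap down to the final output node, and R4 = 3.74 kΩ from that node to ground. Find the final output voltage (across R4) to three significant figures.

Stage 2 presents R3+R4 = 4740 Ω as a load on stage 1's tap.
Stage 1's lower leg becomes R2‖(R3+R4) = 2567 Ω, so V_mid = 20.1 × 2567/3387 = 15.23 V.
Stage 2 is itself unloaded: V_out = V_mid × R4/(R3+R4) = 15.23 × 3740/4740 = 12.0 V.

V_out ≈ 12.0 V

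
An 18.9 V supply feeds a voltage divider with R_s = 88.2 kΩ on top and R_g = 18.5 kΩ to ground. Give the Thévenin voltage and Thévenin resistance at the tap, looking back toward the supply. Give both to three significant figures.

V_th = 3.28 V, R_th = 15.3 kΩ

V_th is the open-circuit tap voltage: 18.9 × 18.5/(88.2 + 18.5) = 3.28 V.
With the supply zeroed, R_s and R_g appear in parallel from the tap: R_th = R_s‖R_g = (88.2 × 18.5)/106.7 = 15.3 kΩ.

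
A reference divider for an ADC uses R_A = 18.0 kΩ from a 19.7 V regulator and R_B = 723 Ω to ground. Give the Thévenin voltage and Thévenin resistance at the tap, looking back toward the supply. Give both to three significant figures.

V_th = 0.761 V, R_th = 695 Ω

V_th is the open-circuit tap voltage: 19.7 × 723/(18000 + 723) = 0.761 V.
With the supply zeroed, R_A and R_B appear in parallel from the tap: R_th = R_A‖R_B = (18000 × 723)/18720 = 695 Ω.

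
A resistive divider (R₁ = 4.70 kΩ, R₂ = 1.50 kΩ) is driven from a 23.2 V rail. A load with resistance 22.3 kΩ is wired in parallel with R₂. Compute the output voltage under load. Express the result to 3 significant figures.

V_out ≈ 5.34 V

The load sits in parallel with R₂: R₂‖R_L = (1.50 × 22.3) / (1.50 + 22.3) = 1.405 kΩ.
V_out = 23.2 × 1.405 / (4.70 + 1.405) = 23.2 × 1.405/6.105 = 5.34 V.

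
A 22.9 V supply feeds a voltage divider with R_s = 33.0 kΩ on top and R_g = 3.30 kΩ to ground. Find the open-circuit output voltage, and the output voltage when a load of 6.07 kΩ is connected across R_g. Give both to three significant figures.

Open-circuit: V = 22.9 × 3.30/(33.0 + 3.30) = 2.08 V.
With the load, R_g becomes R_g‖R_L = 2.138 kΩ, so V = 22.9 × 2.138/35.14 = 1.39 V.

Unloaded: 2.08 V; loaded: 1.39 V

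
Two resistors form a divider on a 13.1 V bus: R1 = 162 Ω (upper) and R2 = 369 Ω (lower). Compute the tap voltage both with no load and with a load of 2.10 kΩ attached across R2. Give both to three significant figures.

Open-circuit: V = 13.1 × 369/(162 + 369) = 9.10 V.
With the load, R2 becomes R2‖R_L = 313.9 Ω, so V = 13.1 × 313.9/475.9 = 8.64 V.

Unloaded: 9.10 V; loaded: 8.64 V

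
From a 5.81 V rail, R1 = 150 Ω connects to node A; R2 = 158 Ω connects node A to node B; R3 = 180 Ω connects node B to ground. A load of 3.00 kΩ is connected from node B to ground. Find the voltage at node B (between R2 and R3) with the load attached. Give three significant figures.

At node B, R3 is in parallel with the load: R3‖R_L = 169.8 Ω.
Below node A the resistance is R2 + (R3‖R_L) = 327.8 Ω, so V_A = 5.81 × 327.8/477.8 = 3.986 V.
Then V_B = V_A × (R3‖R_L)/(R2 + R3‖R_L) = 3.986 × 169.8/327.8 = 2.06 V.

V ≈ 2.06 V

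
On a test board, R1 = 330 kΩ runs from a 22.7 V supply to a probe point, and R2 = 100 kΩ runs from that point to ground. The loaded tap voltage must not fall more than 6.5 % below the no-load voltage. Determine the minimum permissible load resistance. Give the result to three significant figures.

R_L(min) ≈ 1.10 MΩ

Output resistance R_th = R1‖R2 = (330 × 100)/430.0 = 76.74 kΩ.
The fractional drop is R_th/(R_th + R_L); requiring this ≤ 0.0650 gives R_L ≥ R_th(1/0.0650 − 1) = 76.74 × 14.38 = 1.10 MΩ.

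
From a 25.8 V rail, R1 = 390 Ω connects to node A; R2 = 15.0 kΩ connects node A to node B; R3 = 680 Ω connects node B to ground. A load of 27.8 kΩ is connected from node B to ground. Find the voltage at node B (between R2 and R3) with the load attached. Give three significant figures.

V ≈ 1.07 V

At node B, R3 is in parallel with the load: R3‖R_L = 663.8 Ω.
Below node A the resistance is R2 + (R3‖R_L) = 15660 Ω, so V_A = 25.8 × 15660/16050 = 25.17 V.
Then V_B = V_A × (R3‖R_L)/(R2 + R3‖R_L) = 25.17 × 663.8/15660 = 1.07 V.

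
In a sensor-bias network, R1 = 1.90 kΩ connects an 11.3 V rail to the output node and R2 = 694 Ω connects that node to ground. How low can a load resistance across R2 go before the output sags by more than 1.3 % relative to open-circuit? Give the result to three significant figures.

R_L(min) ≈ 38.6 kΩ

Output resistance R_th = R1‖R2 = (1900 × 694)/2594 = 508.3 Ω.
The fractional drop is R_th/(R_th + R_L); requiring this ≤ 0.0130 gives R_L ≥ R_th(1/0.0130 − 1) = 508.3 × 75.92 = 38.6 kΩ.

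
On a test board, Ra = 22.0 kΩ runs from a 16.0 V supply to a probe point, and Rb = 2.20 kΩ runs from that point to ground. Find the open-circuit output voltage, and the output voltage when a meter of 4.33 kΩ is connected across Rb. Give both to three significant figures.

Unloaded: 1.45 V; loaded: 0.995 V

Open-circuit: V = 16.0 × 2.20/(22.0 + 2.20) = 1.45 V.
With the load, Rb becomes Rb‖R_L = 1.459 kΩ, so V = 16.0 × 1.459/23.46 = 0.995 V.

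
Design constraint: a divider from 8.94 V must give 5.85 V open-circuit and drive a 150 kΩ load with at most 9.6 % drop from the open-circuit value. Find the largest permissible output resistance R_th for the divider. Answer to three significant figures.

Loading drop = R_th/(R_th + R_L) ≤ 0.0960, so R_th ≤ R_L · ε/(1−ε) = 150 kΩ × 0.0960/0.9040 = 15.9 kΩ.

R_th ≤ 15.9 kΩ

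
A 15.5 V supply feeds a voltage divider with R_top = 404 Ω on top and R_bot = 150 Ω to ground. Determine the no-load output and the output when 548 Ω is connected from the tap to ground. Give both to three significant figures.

Unloaded: 4.20 V; loaded: 3.50 V

Open-circuit: V = 15.5 × 150/(404 + 150) = 4.20 V.
With the load, R_bot becomes R_bot‖R_L = 117.8 Ω, so V = 15.5 × 117.8/521.8 = 3.50 V.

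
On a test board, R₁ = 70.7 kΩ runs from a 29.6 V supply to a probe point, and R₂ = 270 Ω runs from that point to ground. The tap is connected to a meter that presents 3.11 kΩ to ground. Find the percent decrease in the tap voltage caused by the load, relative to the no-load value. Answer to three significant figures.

The divider's output (Thévenin) resistance is R₁‖R₂ = 269.0 Ω.
Fractional drop under load = R_th/(R_th + R_L) = 269.0 / (269.0 + 3110) = 0.07960.
So the output falls by 7.96 %.

7.96 %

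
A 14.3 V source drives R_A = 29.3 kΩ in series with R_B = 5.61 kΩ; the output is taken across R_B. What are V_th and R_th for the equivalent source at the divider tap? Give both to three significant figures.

V_th = 2.30 V, R_th = 4.71 kΩ

V_th is the open-circuit tap voltage: 14.3 × 5.61/(29.3 + 5.61) = 2.30 V.
With the supply zeroed, R_A and R_B appear in parallel from the tap: R_th = R_A‖R_B = (29.3 × 5.61)/34.91 = 4.71 kΩ.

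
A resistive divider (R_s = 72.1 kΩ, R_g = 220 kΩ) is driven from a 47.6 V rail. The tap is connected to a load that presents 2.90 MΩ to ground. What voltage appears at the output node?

V_out ≈ 35.2 V

The load sits in parallel with R_g: R_g‖R_L = (220 × 2900) / (220 + 2900) = 204.5 kΩ.
V_out = 47.6 × 204.5 / (72.1 + 204.5) = 47.6 × 204.5/276.6 = 35.2 V.
(Unloaded it would have been 35.9 V.)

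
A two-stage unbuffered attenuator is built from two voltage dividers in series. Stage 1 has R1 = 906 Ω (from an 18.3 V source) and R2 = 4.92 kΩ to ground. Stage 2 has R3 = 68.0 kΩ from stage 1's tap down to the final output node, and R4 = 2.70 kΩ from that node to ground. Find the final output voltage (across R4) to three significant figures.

V_out ≈ 0.584 V

Stage 2 presents R3+R4 = 70700 Ω as a load on stage 1's tap.
Stage 1's lower leg becomes R2‖(R3+R4) = 4600 Ω, so V_mid = 18.3 × 4600/5506 = 15.29 V.
Stage 2 is itself unloaded: V_out = V_mid × R4/(R3+R4) = 15.29 × 2700/70700 = 0.584 V.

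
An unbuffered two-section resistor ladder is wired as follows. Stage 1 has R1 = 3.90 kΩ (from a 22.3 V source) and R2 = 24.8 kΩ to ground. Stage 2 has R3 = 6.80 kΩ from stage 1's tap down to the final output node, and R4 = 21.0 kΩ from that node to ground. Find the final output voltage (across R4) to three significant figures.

V_out ≈ 13.0 V

Stage 2 presents R3+R4 = 27.80 kΩ as a load on stage 1's tap.
Stage 1's lower leg becomes R2‖(R3+R4) = 13.11 kΩ, so V_mid = 22.3 × 13.11/17.01 = 17.19 V.
Stage 2 is itself unloaded: V_out = V_mid × R4/(R3+R4) = 17.19 × 21.0/27.80 = 13.0 V.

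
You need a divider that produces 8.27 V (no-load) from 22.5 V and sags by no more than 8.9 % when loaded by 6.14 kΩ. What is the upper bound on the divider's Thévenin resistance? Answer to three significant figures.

Loading drop = R_th/(R_th + R_L) ≤ 0.0890, so R_th ≤ R_L · ε/(1−ε) = 6.14 kΩ × 0.0890/0.9110 = 600 Ω.
(Any R1, R2 with R2/(R1+R2) = 0.368 and R1‖R2 ≤ 600 Ω will meet the spec.)

R_th ≤ 600 Ω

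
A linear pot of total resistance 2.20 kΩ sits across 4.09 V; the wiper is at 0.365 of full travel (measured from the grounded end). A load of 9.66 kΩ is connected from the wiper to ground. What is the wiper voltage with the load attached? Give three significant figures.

V ≈ 1.42 V

The wiper splits the pot into (1−α)R = 1397 Ω above and αR = 803.0 Ω below.
Lower section ‖ load = 741.4 Ω.
V_wiper = 4.09 × 741.4/(1397 + 741.4) = 1.42 V.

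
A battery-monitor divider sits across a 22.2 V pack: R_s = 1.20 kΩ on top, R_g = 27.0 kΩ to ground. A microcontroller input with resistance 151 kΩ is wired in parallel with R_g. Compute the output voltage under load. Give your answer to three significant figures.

The load sits in parallel with R_g: R_g‖R_L = (27.0 × 151) / (27.0 + 151) = 22.90 kΩ.
V_out = 22.2 × 22.90 / (1.20 + 22.90) = 22.2 × 22.90/24.10 = 21.1 V.

V_out ≈ 21.1 V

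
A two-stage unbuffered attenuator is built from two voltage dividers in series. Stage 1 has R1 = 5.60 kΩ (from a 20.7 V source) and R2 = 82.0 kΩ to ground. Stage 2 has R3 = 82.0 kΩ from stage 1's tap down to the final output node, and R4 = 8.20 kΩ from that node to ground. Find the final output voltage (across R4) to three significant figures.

Stage 2 presents R3+R4 = 90.20 kΩ as a load on stage 1's tap.
Stage 1's lower leg becomes R2‖(R3+R4) = 42.95 kΩ, so V_mid = 20.7 × 42.95/48.55 = 18.31 V.
Stage 2 is itself unloaded: V_out = V_mid × R4/(R3+R4) = 18.31 × 8.20/90.20 = 1.66 V.

V_out ≈ 1.66 V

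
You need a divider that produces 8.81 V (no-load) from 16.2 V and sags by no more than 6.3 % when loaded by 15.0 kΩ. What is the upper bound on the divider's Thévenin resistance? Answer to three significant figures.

Loading drop = R_th/(R_th + R_L) ≤ 0.0630, so R_th ≤ R_L · ε/(1−ε) = 15.0 kΩ × 0.0630/0.9370 = 1.01 kΩ.
(Any R1, R2 with R2/(R1+R2) = 0.544 and R1‖R2 ≤ 1.01 kΩ will meet the spec.)

R_th ≤ 1.01 kΩ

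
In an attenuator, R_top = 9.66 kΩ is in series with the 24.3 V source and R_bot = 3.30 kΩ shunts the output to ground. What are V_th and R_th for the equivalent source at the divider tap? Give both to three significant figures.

V_th = 6.19 V, R_th = 2.46 kΩ

V_th is the open-circuit tap voltage: 24.3 × 3.30/(9.66 + 3.30) = 6.19 V.
With the supply zeroed, R_top and R_bot appear in parallel from the tap: R_th = R_top‖R_bot = (9.66 × 3.30)/12.96 = 2.46 kΩ.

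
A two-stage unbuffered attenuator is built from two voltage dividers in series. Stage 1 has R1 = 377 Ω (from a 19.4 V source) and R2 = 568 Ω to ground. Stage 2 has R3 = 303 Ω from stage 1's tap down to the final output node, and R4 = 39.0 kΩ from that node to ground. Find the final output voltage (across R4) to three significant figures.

V_out ≈ 11.5 V

Stage 2 presents R3+R4 = 39300 Ω as a load on stage 1's tap.
Stage 1's lower leg becomes R2‖(R3+R4) = 559.9 Ω, so V_mid = 19.4 × 559.9/936.9 = 11.59 V.
Stage 2 is itself unloaded: V_out = V_mid × R4/(R3+R4) = 11.59 × 39000/39300 = 11.5 V.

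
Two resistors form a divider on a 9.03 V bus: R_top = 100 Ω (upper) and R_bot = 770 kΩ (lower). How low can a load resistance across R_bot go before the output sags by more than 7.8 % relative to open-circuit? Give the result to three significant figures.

Output resistance R_th = R_top‖R_bot = (100 × 770000)/770100 = 99.99 Ω.
The fractional drop is R_th/(R_th + R_L); requiring this ≤ 0.0780 gives R_L ≥ R_th(1/0.0780 − 1) = 99.99 × 11.82 = 1.18 kΩ.

R_L(min) ≈ 1.18 kΩ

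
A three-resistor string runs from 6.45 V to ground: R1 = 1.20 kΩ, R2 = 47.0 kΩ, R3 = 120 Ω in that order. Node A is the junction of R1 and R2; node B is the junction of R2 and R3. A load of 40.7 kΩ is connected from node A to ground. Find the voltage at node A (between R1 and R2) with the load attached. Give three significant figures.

V ≈ 6.11 V

Below node A the series string R2+R3 = 47120 Ω sits in parallel with the 40700 Ω load: 21840 Ω.
V_A = 6.45 × 21840/(1200 + 21840) = 6.11 V.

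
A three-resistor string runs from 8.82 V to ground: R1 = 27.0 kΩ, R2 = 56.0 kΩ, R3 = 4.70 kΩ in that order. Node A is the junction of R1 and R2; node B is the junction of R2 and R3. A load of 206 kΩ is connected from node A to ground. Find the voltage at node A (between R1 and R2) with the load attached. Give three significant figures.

Below node A the series string R2+R3 = 60.70 kΩ sits in parallel with the 206 kΩ load: 46.88 kΩ.
V_A = 8.82 × 46.88/(27.0 + 46.88) = 5.60 V.

V ≈ 5.60 V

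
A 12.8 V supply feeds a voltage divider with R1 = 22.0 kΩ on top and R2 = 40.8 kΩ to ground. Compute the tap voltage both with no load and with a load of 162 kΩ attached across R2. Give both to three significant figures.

Open-circuit: V = 12.8 × 40.8/(22.0 + 40.8) = 8.32 V.
With the load, R2 becomes R2‖R_L = 32.59 kΩ, so V = 12.8 × 32.59/54.59 = 7.64 V.

Unloaded: 8.32 V; loaded: 7.64 V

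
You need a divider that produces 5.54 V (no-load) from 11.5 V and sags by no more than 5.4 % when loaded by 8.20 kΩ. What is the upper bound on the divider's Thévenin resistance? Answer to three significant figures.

R_th ≤ 468 Ω

Loading drop = R_th/(R_th + R_L) ≤ 0.0540, so R_th ≤ R_L · ε/(1−ε) = 8.20 kΩ × 0.0540/0.9460 = 468 Ω.
(Any R1, R2 with R2/(R1+R2) = 0.482 and R1‖R2 ≤ 468 Ω will meet the spec.)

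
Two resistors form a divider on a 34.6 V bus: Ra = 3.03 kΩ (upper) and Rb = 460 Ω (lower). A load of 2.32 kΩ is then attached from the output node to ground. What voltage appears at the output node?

V_out ≈ 3.89 V

The load sits in parallel with Rb: Rb‖R_L = (460 × 2320) / (460 + 2320) = 383.9 Ω.
V_out = 34.6 × 383.9 / (3030 + 383.9) = 34.6 × 383.9/3414 = 3.89 V.
(Unloaded it would have been 4.56 V.)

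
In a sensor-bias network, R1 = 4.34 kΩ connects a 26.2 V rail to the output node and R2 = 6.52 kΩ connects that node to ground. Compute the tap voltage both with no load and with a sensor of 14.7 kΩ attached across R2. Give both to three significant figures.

Unloaded: 15.7 V; loaded: 13.4 V

Open-circuit: V = 26.2 × 6.52/(4.34 + 6.52) = 15.7 V.
With the load, R2 becomes R2‖R_L = 4.517 kΩ, so V = 26.2 × 4.517/8.857 = 13.4 V.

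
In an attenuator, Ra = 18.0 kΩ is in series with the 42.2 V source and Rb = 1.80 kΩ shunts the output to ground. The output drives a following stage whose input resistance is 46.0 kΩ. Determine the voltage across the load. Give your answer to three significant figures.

V_out ≈ 3.70 V

The load sits in parallel with Rb: Rb‖R_L = (1.80 × 46.0) / (1.80 + 46.0) = 1.732 kΩ.
V_out = 42.2 × 1.732 / (18.0 + 1.732) = 42.2 × 1.732/19.73 = 3.70 V.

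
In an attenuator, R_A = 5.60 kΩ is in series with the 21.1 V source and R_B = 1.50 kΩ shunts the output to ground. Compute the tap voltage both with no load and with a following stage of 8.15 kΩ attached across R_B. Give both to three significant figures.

Unloaded: 4.46 V; loaded: 3.89 V

Open-circuit: V = 21.1 × 1.50/(5.60 + 1.50) = 4.46 V.
With the load, R_B becomes R_B‖R_L = 1.267 kΩ, so V = 21.1 × 1.267/6.867 = 3.89 V.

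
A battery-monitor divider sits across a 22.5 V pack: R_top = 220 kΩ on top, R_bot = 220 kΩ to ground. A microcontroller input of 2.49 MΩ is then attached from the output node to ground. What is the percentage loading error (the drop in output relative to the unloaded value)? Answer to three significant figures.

4.23 %

The divider's output (Thévenin) resistance is R_top‖R_bot = 110.0 kΩ.
Fractional drop under load = R_th/(R_th + R_L) = 110.0 / (110.0 + 2490) = 0.04231.
So the output falls by 4.23 %.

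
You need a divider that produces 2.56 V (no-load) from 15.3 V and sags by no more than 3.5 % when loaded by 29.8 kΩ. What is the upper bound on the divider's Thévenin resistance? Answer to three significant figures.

Loading drop = R_th/(R_th + R_L) ≤ 0.0350, so R_th ≤ R_L · ε/(1−ε) = 29.8 kΩ × 0.0350/0.9650 = 1.08 kΩ.

R_th ≤ 1.08 kΩ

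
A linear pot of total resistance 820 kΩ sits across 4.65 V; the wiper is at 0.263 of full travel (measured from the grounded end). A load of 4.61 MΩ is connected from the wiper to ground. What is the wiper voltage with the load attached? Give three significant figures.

V ≈ 1.18 V

The wiper splits the pot into (1−α)R = 604.3 kΩ above and αR = 215.7 kΩ below.
Lower section ‖ load = 206.0 kΩ.
V_wiper = 4.65 × 206.0/(604.3 + 206.0) = 1.18 V.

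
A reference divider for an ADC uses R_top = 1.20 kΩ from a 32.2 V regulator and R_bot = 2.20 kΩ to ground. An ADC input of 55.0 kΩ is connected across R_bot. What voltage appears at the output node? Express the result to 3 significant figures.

The load sits in parallel with R_bot: R_bot‖R_L = (2.20 × 55.0) / (2.20 + 55.0) = 2.115 kΩ.
V_out = 32.2 × 2.115 / (1.20 + 2.115) = 32.2 × 2.115/3.315 = 20.5 V.

V_out ≈ 20.5 V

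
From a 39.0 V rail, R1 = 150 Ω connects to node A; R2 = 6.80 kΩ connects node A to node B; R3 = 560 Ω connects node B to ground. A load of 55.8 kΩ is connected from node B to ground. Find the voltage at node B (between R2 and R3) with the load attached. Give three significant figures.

At node B, R3 is in parallel with the load: R3‖R_L = 554.4 Ω.
Below node A the resistance is R2 + (R3‖R_L) = 7354 Ω, so V_A = 39.0 × 7354/7504 = 38.22 V.
Then V_B = V_A × (R3‖R_L)/(R2 + R3‖R_L) = 38.22 × 554.4/7354 = 2.88 V.

V ≈ 2.88 V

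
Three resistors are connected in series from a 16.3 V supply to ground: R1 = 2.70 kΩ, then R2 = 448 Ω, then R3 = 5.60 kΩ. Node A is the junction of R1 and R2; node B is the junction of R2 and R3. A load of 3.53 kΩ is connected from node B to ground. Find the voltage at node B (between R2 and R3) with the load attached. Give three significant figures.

V ≈ 6.64 V

At node B, R3 is in parallel with the load: R3‖R_L = 2165 Ω.
Below node A the resistance is R2 + (R3‖R_L) = 2613 Ω, so V_A = 16.3 × 2613/5313 = 8.017 V.
Then V_B = V_A × (R3‖R_L)/(R2 + R3‖R_L) = 8.017 × 2165/2613 = 6.64 V.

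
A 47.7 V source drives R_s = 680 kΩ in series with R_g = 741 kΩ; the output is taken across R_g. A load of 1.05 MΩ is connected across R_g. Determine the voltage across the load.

V_out ≈ 18.6 V

The load sits in parallel with R_g: R_g‖R_L = (741 × 1050) / (741 + 1050) = 434.4 kΩ.
V_out = 47.7 × 434.4 / (680 + 434.4) = 47.7 × 434.4/1114 = 18.6 V.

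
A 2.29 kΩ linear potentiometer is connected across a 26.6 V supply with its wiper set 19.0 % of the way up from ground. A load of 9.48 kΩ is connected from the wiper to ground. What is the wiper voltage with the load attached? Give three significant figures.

V ≈ 4.87 V

The wiper splits the pot into (1−α)R = 1855 Ω above and αR = 435.1 Ω below.
Lower section ‖ load = 416.0 Ω.
V_wiper = 26.6 × 416.0/(1855 + 416.0) = 4.87 V.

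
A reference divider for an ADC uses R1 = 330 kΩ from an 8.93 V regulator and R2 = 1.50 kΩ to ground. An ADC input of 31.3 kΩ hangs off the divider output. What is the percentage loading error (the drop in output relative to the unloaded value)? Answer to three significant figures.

The divider's output (Thévenin) resistance is R1‖R2 = 1.493 kΩ.
Fractional drop under load = R_th/(R_th + R_L) = 1.493 / (1.493 + 31.3) = 0.04553.
So the output falls by 4.55 %.

4.55 %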